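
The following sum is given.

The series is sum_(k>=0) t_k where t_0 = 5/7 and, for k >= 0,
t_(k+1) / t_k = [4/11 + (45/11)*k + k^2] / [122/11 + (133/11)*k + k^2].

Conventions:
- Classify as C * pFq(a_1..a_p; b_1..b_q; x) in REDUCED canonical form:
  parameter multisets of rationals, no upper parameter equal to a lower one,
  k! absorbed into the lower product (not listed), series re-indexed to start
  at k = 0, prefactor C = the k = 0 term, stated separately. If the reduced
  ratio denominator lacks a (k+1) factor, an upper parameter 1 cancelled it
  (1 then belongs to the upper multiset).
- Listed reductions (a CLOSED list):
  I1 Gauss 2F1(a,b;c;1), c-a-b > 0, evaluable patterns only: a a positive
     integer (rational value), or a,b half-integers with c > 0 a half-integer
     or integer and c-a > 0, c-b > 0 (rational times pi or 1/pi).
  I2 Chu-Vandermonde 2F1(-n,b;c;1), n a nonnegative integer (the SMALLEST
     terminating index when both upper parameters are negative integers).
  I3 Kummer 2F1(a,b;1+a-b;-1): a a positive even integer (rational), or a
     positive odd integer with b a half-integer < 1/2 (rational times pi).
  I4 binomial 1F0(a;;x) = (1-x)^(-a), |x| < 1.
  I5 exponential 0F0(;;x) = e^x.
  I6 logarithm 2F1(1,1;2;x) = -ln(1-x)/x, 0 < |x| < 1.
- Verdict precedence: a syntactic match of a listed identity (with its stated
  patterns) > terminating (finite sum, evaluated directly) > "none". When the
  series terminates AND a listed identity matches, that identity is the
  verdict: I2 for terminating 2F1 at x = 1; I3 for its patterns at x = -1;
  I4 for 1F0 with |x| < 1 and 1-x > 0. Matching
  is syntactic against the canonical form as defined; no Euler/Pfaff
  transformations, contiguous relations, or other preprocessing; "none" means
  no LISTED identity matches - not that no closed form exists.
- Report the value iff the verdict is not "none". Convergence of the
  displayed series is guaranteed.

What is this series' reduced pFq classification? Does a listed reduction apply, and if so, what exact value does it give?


Classification (C = 5/7): 2F1 with upper {1/11, 4}, lower {122/11}, argument x = 1. Verdict (x = 1): Gauss (I1, integer-parameter pattern) applies (x = 1: the Gamma ratio telescopes since c-a-b = 7 > 0 and a = 4 in Z>0). Its exact value is 1070225/1434818.

Key step: with t_0 = 5/7, factor the ratio over Q (C = 5/7): negated roots = parameters.
Term ratio: r(k) = 1 * (k+1/11) (k+4) / [(k+122/11) (k+1)] ; factor over Q: parameters, x = 1, and C = 5/7.


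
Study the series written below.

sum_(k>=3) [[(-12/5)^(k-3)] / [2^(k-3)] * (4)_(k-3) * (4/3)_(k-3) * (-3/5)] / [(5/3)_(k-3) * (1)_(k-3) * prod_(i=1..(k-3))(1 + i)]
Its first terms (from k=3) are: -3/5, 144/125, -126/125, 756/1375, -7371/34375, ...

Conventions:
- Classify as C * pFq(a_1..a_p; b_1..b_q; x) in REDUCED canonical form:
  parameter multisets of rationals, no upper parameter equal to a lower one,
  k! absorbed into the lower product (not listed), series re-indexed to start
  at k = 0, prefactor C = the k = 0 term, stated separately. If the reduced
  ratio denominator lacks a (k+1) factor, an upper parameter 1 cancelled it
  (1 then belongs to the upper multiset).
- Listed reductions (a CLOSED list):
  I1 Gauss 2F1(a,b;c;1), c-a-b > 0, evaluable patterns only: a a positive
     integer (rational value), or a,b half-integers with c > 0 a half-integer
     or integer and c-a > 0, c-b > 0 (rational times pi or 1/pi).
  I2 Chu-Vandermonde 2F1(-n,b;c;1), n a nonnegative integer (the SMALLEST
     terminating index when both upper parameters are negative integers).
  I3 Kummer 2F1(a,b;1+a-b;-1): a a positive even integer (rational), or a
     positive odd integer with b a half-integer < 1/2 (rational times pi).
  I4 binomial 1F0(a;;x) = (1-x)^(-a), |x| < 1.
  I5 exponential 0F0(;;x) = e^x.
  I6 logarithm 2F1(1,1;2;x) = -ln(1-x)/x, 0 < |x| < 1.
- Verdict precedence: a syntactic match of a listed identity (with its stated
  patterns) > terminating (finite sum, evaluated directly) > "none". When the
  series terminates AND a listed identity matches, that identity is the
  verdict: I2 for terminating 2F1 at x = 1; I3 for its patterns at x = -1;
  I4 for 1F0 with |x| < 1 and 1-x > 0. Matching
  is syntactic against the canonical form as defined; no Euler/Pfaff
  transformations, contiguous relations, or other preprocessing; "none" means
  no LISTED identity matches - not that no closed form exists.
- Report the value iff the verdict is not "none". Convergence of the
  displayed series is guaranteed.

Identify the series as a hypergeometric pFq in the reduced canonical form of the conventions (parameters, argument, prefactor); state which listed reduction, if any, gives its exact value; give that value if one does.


At argument -6/5: a 2F2 with upper {4/3, 4}, lower {5/3, 2}, scaled by C = -3/5. Verdict: none. Every listed pattern misses the 2F2 form at -6/5, upper {4/3, 4}.

Key step: t_0 being -3/5, (1)_k (C = -3/5, x = -6/5) is k! itself.
Adjacent-term ratio: r(k) = (-6/5) * (k+4/3) (k+4) / [(k+5/3) (k+2) (k+1)] - rational in k, leading ratio (-6/5); with t_0 = -3/5, classification follows.


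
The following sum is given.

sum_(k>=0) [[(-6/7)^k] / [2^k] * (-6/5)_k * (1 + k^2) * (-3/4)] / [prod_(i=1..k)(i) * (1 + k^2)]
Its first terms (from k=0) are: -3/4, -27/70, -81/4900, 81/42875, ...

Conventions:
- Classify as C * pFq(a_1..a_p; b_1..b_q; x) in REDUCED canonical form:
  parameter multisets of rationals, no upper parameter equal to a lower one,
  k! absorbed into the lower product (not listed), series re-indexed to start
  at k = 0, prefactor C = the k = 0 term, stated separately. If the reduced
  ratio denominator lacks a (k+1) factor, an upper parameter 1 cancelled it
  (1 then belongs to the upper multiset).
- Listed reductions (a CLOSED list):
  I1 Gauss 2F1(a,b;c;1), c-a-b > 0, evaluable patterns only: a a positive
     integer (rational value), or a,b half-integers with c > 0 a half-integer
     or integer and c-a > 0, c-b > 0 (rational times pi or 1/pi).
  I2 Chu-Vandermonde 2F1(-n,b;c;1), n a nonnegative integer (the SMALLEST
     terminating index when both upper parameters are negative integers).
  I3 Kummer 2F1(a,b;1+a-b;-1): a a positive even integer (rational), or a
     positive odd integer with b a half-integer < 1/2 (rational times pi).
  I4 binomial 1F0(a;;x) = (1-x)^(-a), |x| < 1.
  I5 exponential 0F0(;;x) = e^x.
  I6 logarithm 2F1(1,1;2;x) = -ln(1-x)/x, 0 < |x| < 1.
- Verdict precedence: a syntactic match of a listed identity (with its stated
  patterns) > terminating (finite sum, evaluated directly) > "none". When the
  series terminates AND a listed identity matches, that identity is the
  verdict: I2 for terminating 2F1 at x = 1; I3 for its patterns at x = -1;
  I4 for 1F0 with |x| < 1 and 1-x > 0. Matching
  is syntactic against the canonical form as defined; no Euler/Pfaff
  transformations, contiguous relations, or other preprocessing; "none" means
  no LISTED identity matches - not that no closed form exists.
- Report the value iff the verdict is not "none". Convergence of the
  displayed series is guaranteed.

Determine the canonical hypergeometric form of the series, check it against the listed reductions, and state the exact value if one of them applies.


x = -3/7 here; the reduced form reads 1F0, upper {-6/5}, lower {-}, C = -3/4. Verdict: this is the I4 binomial reduction (the 1F0 binomial series: exponent 6/5, x = -3/7). Exact value: (-3/4) * (10/7)^(6/5).

Key observation: with t_0 = -3/4, k^2 + 1 divides numerator and denominator alike; C = -3/4 after cancelling.
Step ratio: r(k) = (-3/7) * (k-6/5) / [(k+1)] - poly over poly, x = (-3/7) from leading terms; C = -3/4 at k = 0.


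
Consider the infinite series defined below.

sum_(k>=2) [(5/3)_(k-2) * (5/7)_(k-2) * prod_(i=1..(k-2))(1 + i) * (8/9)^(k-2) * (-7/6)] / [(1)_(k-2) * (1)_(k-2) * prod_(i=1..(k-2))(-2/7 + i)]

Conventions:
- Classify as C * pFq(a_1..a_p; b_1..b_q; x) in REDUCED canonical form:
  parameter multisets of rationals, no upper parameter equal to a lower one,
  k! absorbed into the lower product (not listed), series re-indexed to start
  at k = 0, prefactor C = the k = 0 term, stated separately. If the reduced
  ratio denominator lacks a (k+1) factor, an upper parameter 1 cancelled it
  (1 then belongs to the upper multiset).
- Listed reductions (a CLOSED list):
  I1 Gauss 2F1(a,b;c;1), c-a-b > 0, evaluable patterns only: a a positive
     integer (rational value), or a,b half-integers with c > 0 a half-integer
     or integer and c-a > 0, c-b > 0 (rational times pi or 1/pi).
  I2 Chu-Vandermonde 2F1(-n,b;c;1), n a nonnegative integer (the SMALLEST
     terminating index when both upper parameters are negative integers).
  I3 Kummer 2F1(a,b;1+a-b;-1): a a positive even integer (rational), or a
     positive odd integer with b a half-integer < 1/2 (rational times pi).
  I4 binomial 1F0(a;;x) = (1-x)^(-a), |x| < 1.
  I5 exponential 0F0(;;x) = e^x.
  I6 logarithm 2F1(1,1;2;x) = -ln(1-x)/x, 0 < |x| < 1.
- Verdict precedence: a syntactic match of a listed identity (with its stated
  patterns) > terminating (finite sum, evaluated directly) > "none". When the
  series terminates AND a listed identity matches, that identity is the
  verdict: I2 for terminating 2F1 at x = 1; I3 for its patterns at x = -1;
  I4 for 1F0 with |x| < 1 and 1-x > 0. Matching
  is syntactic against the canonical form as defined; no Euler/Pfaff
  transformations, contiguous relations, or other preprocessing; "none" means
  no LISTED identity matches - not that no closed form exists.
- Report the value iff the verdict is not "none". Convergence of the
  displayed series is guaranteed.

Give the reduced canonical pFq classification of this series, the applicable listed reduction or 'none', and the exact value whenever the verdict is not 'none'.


The tell: t_0 = -7/6 here, and (1)_k (prefactor -7/6) is k! itself.
Term ratio: r(k) = (8/9) * (k+5/3) (k+2) / [(k+1) (k+1)] - rational; roots negated = parameters, x = (8/9), C = -7/6.

Prefactor -7/6, argument 8/9: 2F1 with upper {5/3, 2} over lower {1}. Verdict: none. No listed pattern accepts 2F1(5/3, 2; 1; 8/9).


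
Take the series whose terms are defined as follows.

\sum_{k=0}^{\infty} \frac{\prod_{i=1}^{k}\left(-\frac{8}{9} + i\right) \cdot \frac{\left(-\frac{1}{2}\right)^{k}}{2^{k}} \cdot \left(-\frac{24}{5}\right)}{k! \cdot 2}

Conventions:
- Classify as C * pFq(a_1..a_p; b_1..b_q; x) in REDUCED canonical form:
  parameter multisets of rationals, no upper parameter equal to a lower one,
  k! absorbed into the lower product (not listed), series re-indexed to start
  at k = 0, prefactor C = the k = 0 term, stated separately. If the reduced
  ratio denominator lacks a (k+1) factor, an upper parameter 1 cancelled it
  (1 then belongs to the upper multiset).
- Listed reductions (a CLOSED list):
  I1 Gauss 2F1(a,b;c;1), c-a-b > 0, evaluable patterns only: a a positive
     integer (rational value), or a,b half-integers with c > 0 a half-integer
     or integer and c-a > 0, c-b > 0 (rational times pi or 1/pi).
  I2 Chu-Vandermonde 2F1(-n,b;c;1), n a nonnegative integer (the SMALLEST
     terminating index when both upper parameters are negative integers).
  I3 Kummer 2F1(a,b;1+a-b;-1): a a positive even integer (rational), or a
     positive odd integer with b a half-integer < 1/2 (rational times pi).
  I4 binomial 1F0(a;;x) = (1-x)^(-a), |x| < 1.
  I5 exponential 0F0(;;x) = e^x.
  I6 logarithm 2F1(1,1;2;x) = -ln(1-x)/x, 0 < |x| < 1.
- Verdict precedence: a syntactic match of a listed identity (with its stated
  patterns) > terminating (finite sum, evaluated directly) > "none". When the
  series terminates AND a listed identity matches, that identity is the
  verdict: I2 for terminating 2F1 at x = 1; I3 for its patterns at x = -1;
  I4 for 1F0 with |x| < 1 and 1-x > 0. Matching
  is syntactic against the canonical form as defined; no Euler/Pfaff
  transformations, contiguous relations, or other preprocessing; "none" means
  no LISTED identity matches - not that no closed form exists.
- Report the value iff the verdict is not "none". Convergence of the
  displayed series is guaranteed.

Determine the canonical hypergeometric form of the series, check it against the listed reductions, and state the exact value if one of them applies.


x = -\frac{1}{4} here; the reduced form reads 1F0, upper {\frac{1}{9}}, lower {-}, C = -\frac{12}{5}. Verdict: binomial (I4) matches (the 1F0 binomial series: exponent -1/9, x = -\frac{1}{4}). Value: \left(-\frac{12}{5}\right) \cdot \left(\frac{5}{4}\right)^{-\frac{1}{9}}.

The tell: from the first term -\frac{12}{5}: the running product (C = -12/5, x = -1/4) telescopes to a rising factorial.
Adjacent-term ratio: r(k) = -\frac{1}{4} * (k+\frac{1}{9}) / [(k+1)] - rational in k, leading ratio -\frac{1}{4}; with t_0 = -\frac{12}{5}, classification follows.


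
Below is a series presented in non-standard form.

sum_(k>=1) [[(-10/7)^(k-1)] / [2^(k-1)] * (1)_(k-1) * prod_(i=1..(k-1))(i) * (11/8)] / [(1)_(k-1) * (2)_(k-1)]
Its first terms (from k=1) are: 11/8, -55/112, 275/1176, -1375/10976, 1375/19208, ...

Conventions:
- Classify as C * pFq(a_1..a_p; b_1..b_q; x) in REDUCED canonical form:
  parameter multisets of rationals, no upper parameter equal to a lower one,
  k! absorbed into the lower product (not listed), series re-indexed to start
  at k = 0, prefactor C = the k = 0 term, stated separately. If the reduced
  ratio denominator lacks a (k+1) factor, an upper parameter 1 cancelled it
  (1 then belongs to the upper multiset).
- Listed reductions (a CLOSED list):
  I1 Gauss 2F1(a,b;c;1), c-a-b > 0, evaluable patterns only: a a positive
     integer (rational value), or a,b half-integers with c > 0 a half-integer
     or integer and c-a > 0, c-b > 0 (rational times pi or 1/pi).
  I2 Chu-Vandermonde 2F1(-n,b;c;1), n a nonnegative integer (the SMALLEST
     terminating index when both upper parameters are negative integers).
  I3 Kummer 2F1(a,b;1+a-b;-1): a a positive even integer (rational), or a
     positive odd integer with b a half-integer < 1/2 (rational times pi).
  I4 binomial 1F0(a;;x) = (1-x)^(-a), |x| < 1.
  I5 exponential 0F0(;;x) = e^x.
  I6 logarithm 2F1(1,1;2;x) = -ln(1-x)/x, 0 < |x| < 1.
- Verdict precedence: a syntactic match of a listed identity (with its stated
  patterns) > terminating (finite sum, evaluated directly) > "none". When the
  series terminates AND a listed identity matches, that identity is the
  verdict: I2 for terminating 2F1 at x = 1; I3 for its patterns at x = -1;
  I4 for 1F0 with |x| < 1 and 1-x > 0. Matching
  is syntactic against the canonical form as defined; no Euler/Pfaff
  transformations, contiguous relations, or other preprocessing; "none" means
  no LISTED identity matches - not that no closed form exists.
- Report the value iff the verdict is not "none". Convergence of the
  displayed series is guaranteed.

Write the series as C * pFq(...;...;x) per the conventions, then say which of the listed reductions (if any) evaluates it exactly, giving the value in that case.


Reduced: x = -5/7, 2F1, upper = {1, 1}, lower = {2}, C = 11/8. Verdict: the I6 logarithm reduction applies (the logarithm: parameters (1,1;2), x = -5/7). Its exact value is (77/40) * ln(12/7).

The tell: t_0 = 11/8 here, and the two k-th powers (C = 11/8, x = -5/7) combine into one argument.
Term ratio: r(k) = (-5/7) * (k+1) (k+1) / [(k+2) (k+1)] - poly over poly, x = (-5/7) from leading terms; C = 11/8 at k = 0.


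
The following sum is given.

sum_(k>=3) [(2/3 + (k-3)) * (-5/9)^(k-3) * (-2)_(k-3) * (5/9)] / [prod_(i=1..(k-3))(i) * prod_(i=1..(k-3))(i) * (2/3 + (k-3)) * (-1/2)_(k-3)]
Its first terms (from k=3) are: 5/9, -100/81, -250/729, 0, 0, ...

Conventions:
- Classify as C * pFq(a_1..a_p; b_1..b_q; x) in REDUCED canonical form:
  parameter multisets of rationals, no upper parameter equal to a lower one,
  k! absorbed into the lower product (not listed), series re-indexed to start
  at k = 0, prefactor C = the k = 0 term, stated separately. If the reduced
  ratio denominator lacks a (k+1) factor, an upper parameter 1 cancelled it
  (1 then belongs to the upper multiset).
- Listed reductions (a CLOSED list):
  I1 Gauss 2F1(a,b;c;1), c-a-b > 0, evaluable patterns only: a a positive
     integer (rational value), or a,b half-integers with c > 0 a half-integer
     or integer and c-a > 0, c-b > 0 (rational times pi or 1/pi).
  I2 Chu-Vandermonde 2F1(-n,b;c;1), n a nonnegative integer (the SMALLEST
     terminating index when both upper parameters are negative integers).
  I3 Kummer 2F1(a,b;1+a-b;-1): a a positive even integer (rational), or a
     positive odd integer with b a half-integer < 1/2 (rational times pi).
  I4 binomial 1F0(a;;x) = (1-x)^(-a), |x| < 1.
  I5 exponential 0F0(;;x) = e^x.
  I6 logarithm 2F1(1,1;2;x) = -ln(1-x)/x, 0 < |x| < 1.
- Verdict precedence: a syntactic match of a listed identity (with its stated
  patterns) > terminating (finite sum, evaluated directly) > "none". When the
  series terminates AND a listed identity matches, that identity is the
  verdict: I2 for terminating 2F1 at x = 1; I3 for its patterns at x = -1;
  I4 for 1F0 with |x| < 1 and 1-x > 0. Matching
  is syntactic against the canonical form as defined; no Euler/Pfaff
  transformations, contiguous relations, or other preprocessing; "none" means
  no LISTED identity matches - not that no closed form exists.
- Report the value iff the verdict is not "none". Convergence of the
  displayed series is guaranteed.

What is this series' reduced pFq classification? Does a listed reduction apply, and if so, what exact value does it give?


Structural cue: with t_0 = 5/9, striking the common factor k + 2/3 reduces the term (C = 5/9, x = -5/9).
Term ratio: r(k) = (-5/9) * (k-2) / [(k-1/2) (k+1) (k+1)] - rational in k. x = (-5/9); t_0 = 5/9; negate the roots.

With C = 5/9: the canonical form is 1F2(-2; -1/2, 1; -5/9). Verdict: terminating at k = 2: the factor (-2)_k kills every later term; summing the 3 survivors is exact. Value: -745/729.


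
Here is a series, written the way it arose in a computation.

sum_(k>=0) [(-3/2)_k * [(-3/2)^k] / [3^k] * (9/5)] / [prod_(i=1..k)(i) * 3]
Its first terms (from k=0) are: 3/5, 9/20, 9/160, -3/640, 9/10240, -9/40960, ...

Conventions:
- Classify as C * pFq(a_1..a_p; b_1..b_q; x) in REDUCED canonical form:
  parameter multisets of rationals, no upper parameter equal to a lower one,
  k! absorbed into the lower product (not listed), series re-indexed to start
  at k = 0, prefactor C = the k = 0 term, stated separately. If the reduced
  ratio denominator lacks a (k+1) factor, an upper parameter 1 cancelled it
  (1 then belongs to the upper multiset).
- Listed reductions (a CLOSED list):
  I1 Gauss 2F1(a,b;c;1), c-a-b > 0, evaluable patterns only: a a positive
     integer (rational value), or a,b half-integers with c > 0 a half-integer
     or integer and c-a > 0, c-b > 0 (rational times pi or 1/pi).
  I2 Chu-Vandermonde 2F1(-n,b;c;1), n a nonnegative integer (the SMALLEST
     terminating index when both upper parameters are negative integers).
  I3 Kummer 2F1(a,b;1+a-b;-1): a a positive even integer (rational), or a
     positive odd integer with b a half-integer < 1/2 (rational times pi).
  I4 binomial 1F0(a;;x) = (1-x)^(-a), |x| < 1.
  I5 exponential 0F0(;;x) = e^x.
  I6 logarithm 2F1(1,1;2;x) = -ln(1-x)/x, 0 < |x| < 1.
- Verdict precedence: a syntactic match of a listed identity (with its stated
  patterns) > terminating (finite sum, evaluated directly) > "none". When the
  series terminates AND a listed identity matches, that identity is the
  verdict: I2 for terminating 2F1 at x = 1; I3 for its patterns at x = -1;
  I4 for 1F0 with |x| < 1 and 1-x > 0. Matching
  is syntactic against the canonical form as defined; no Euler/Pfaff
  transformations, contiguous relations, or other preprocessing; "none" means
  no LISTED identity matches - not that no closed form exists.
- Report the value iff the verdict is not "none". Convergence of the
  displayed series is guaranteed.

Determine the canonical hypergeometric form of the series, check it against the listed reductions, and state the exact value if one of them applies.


This is 3/5 * 1F0(-3/2; -; -1/2) in reduced canonical form. Verdict: binomial (I4) fires (the 1F0 binomial series: exponent 3/2, x = -1/2). Its exact value is (3/5) * (3/2)^(3/2).

Structural cue: from the first term 3/5: the product of the first k integers (C = 3/5) is k!.
Term ratio: r(k) = (-1/2) * (k-3/2) / [(k+1)] - poly over poly, x = (-1/2) from leading terms; C = 3/5 at k = 0.


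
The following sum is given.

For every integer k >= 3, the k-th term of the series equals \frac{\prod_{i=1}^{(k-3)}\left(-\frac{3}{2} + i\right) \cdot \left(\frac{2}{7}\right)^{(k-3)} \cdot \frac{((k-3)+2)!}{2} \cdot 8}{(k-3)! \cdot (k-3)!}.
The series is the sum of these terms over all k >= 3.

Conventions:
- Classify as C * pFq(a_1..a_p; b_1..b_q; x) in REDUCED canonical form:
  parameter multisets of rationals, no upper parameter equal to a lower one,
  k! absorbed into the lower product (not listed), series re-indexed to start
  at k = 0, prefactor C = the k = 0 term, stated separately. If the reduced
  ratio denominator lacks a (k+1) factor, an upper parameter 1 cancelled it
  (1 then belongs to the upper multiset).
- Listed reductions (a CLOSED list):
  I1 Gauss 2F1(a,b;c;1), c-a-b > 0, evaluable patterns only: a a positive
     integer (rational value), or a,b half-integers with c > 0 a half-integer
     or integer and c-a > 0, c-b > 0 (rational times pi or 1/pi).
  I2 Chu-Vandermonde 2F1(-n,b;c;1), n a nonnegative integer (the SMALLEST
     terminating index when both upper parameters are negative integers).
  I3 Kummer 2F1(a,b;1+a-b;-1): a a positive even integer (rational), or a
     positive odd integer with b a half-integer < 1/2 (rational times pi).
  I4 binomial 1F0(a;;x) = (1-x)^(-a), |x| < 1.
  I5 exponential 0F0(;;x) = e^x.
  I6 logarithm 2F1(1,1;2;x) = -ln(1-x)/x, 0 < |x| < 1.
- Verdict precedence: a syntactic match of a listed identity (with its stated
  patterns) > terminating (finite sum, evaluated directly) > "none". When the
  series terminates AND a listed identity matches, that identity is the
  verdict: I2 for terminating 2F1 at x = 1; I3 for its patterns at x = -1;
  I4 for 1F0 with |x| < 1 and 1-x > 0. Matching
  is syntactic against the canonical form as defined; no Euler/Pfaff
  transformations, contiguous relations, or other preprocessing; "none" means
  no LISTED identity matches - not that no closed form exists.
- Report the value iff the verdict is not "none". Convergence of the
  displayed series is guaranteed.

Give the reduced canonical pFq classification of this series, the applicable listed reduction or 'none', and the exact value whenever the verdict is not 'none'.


The tell: from the first term 8: the running product (C = 8, x = 2/7) telescopes to a rising factorial.
Step ratio: r(k) = \frac{2}{7} * (k-\frac{1}{2}) (k+3) / [(k+1) (k+1)] - poly over poly, x = \frac{2}{7} from leading terms; C = 8 at k = 0.

Canonical form: C = 8 times 2F1 with upper {-\frac{1}{2}, 3}, lower {1}, x = \frac{2}{7}. Verdict: no listed reduction: x = \frac{2}{7} and upper {-\frac{1}{2}, 3} fail every I1-I6 pattern.


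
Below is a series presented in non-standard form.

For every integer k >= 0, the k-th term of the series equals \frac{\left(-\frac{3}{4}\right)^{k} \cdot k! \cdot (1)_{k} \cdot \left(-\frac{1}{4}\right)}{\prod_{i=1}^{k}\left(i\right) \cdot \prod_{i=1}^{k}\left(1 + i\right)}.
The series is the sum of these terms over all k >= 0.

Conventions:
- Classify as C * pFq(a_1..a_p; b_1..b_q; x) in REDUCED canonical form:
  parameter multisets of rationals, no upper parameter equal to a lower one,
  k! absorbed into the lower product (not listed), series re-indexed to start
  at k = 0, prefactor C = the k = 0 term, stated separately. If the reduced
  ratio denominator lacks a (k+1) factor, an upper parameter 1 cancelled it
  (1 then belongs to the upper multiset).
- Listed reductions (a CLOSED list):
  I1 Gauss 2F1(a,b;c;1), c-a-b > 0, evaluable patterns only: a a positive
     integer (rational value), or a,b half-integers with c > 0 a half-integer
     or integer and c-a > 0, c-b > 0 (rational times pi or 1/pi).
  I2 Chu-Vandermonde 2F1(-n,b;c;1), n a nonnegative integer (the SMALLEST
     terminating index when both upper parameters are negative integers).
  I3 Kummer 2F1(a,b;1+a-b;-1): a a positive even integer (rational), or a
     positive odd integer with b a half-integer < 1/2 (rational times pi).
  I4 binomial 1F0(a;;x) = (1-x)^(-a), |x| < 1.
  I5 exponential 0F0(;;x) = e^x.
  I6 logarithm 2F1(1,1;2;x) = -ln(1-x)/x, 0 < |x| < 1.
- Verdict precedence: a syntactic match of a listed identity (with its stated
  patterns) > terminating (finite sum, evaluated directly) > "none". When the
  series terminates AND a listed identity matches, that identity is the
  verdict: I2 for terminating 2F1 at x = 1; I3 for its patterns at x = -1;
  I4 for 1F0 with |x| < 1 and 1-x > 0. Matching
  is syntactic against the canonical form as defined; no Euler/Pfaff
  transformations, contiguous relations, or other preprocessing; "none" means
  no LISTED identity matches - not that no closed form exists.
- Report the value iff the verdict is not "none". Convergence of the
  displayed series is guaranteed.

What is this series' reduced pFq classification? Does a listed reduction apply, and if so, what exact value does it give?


Key observation: from the first term -\frac{1}{4}: the factorial ratio (prefactor -1/4) (k+a-1)!/(a-1)! is a rising factorial (a)_k.
Term ratio: r(k) = -\frac{3}{4} * (k+1) (k+1) / [(k+2) (k+1)] ; factor over Q: parameters, x = -\frac{3}{4}, and C = -\frac{1}{4}.

This is -\frac{1}{4} * 2F1(1, 1; 2; -\frac{3}{4}) in reduced canonical form. Verdict: this is the logarithmic series (I6) (the logarithm: parameters (1,1;2), x = -\frac{3}{4}). Hence: \left(-\frac{1}{3}\right) \cdot \ln\left(\frac{7}{4}\right).


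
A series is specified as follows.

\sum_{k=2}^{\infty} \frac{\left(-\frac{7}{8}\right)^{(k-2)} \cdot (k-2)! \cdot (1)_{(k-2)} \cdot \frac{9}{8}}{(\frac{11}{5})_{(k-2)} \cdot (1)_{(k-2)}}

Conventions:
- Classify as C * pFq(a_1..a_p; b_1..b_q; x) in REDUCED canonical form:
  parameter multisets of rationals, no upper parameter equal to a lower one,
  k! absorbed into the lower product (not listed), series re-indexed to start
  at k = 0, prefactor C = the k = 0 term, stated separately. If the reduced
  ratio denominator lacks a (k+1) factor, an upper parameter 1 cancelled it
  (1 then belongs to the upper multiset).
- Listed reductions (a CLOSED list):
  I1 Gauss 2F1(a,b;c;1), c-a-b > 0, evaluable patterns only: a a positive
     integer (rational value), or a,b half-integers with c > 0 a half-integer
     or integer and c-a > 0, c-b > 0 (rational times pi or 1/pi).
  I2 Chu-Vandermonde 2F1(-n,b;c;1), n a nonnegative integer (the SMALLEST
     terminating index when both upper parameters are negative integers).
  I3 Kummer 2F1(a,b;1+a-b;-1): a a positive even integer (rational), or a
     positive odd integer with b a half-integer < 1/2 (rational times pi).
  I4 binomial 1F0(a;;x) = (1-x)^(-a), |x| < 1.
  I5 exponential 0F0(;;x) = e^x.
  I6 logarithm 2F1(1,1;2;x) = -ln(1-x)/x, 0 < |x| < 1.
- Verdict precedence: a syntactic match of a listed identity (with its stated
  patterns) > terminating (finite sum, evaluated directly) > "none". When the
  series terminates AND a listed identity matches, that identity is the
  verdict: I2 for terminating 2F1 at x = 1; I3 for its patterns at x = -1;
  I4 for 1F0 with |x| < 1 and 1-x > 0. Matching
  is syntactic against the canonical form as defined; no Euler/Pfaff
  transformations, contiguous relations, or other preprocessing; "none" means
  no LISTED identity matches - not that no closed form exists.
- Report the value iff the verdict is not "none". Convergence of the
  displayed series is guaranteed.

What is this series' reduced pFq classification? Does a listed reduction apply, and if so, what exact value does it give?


This is \frac{9}{8} * 2F1(1, 1; \frac{11}{5}; -\frac{7}{8}) in reduced canonical form. Verdict: none here - no I1-I6 shape fits x = -\frac{7}{8} with lower {\frac{11}{5}}.

Key step: t_0 = \frac{9}{8} here, and the factorial ratio (C = 9/8, x = -7/8) (k+a-1)!/(a-1)! is a rising factorial (a)_k.
Ratio: r(k) = -\frac{7}{8} * (k+1) (k+1) / [(k+\frac{11}{5}) (k+1)] - rational; roots negated = parameters, x = -\frac{7}{8}, C = \frac{9}{8}.


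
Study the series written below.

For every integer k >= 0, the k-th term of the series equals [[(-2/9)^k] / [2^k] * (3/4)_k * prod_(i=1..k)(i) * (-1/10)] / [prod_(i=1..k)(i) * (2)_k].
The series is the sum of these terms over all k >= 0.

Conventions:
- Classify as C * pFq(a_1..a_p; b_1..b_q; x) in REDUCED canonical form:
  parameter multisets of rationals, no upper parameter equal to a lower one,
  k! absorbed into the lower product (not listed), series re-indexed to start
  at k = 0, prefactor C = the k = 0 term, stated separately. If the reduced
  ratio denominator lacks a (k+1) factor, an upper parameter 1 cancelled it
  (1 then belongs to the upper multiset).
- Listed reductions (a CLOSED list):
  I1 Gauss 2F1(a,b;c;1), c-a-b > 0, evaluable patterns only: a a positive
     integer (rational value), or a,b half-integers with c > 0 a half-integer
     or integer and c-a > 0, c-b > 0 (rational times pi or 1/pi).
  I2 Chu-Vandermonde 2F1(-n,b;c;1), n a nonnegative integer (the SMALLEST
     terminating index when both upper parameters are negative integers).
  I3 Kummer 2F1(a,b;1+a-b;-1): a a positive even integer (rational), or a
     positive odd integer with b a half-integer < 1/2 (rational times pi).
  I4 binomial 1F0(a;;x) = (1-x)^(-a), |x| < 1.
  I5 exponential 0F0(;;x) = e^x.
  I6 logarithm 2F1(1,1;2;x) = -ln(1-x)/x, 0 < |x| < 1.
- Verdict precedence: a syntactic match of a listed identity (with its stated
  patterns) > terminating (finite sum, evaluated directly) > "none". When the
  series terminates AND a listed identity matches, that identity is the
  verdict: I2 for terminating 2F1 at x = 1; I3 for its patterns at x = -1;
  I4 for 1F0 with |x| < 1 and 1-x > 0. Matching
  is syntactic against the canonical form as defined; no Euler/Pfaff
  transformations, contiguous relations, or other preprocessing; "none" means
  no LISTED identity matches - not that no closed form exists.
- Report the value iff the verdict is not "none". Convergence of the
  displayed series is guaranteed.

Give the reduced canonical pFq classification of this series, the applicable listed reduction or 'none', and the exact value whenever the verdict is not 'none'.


Classification (C = -1/10): 2F1 with upper {3/4, 1}, lower {2}, argument x = -1/9. Verdict: none. No listed pattern accepts 2F1(3/4, 1; 2; -1/9).

Key step: x = (-1/9) and the product of the first k integers (C = -1/10, x = -1/9) is k!.
Ratio: r(k) = (-1/9) * (k+3/4) (k+1) / [(k+2) (k+1)] - poly over poly, x = (-1/9) from leading terms; C = -1/10 at k = 0.


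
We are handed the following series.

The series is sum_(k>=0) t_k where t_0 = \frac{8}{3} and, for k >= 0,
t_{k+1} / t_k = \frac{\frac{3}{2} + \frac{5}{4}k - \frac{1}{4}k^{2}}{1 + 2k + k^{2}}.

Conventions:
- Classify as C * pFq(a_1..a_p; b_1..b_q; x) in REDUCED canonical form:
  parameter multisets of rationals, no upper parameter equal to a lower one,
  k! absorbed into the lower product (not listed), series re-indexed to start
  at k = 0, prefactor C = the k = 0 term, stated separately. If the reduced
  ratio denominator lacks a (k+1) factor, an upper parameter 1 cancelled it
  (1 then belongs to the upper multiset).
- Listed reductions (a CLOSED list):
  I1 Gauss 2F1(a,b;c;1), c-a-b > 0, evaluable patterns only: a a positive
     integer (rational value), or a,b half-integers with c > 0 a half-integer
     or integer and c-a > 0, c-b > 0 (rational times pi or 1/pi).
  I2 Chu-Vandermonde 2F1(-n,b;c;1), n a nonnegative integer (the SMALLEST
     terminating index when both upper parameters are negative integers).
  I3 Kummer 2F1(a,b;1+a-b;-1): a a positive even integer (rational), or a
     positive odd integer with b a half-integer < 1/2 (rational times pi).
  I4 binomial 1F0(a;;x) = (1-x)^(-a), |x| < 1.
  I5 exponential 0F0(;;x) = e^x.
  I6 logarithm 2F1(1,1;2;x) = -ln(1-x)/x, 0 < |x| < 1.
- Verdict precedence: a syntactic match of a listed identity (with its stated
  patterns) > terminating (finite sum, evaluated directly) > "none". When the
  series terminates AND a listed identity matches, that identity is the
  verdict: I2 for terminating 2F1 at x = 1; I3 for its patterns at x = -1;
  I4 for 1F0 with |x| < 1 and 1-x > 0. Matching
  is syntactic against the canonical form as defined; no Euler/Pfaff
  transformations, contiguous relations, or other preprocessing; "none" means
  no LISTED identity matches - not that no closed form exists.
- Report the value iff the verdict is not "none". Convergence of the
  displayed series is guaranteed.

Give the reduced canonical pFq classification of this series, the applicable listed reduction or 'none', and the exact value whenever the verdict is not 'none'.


The tell: from the first term \frac{8}{3}: roots of the ratio polynomials (C = 8/3, x = -1/4) are the negated parameters.
Adjacent-term ratio: r(k) = -\frac{1}{4} * (k-6) / [(k+1)] - rational; roots negated = parameters, x = -\frac{1}{4}, C = \frac{8}{3}.

Reduced: x = -\frac{1}{4}, 1F0, upper = {-6}, lower = {-}, C = \frac{8}{3}. Verdict: the binomial series (I4) fires (the 1F0 binomial series: exponent 6, x = -\frac{1}{4}). Sum: \frac{15625}{1536}.


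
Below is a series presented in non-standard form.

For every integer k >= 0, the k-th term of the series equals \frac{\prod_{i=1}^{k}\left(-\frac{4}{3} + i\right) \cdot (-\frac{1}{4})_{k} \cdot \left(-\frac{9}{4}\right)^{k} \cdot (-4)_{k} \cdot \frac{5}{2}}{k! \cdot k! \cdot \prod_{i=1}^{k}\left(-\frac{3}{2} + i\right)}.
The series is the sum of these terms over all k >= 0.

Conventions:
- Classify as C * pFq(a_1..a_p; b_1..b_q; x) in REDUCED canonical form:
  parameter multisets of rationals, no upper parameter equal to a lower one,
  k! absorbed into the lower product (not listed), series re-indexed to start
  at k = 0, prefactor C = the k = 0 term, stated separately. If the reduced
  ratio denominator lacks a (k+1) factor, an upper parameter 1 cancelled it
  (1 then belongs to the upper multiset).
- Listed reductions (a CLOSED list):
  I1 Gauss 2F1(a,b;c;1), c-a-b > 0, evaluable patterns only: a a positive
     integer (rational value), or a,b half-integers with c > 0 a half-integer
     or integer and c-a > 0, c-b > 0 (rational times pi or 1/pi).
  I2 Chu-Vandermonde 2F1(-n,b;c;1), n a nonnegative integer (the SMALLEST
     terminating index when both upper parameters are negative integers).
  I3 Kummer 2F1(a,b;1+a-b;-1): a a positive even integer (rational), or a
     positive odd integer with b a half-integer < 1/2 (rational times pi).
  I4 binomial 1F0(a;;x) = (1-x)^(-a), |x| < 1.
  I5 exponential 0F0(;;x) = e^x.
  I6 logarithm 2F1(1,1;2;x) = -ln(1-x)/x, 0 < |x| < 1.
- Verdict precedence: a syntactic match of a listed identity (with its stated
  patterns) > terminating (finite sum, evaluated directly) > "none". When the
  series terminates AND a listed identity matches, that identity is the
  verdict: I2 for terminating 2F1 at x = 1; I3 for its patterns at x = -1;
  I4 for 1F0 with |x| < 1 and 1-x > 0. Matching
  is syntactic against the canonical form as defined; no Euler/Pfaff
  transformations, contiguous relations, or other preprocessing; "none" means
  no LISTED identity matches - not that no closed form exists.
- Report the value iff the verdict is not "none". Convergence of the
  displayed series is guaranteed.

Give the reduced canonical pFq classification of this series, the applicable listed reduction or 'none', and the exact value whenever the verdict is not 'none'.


Prefactor \frac{5}{2}, argument -\frac{9}{4}: 3F2 with upper {-4, -\frac{1}{3}, -\frac{1}{4}} over lower {-\frac{1}{2}, 1}. Verdict: terminating - the sum ends at index 4 because -4 is a negative integer; exact evaluation follows. Sum: -\frac{66635}{4096}.

Key observation: from the first term \frac{5}{2}: the running product (C = 5/2, x = -9/4) telescopes to a rising factorial.
Ratio: r(k) = -\frac{9}{4} * (k-4) (k-\frac{1}{3}) (k-\frac{1}{4}) / [(k-\frac{1}{2}) (k+1) (k+1)] - rational in k. x = -\frac{9}{4}; t_0 = \frac{5}{2}; negate the roots.


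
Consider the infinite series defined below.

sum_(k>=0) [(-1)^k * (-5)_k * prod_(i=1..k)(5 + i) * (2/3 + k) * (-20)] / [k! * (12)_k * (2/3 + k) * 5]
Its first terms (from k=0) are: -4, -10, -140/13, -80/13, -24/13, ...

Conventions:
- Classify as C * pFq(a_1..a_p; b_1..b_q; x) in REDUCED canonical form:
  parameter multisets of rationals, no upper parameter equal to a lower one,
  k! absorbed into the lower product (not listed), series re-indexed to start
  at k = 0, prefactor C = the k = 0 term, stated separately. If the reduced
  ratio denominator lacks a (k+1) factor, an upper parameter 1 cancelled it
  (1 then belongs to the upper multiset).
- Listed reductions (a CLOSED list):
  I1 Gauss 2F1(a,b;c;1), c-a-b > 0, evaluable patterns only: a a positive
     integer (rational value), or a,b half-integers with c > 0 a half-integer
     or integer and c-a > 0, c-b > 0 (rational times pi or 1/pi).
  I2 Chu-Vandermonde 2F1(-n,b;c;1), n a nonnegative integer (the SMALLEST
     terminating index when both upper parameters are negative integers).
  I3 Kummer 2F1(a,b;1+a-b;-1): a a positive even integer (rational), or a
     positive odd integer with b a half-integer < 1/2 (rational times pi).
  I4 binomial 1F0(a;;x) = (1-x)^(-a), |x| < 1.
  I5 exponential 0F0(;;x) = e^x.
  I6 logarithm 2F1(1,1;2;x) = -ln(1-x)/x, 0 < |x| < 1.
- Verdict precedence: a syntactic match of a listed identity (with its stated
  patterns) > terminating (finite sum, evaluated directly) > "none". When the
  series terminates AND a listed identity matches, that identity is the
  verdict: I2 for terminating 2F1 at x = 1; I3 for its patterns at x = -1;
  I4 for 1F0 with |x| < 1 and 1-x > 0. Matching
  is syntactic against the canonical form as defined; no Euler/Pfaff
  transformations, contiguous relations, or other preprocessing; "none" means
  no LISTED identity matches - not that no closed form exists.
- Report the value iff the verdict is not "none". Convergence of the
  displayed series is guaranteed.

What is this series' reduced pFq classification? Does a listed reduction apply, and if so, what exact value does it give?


Prefactor -4, argument -1: 2F1 with upper {-5, 6} over lower {12}. Verdict: this is Kummer (I3) (x = -1; c = 12 equals 1+a-b for upper {-5, 6}: listed pattern). Its exact value is -33.

Structural cue: from the first term -4: the constant factors (C = -4, x = -1) combine into one prefactor.
Consecutive-term ratio: r(k) = (-1) * (k-5) (k+6) / [(k+12) (k+1)] - rational; roots negated = parameters, x = (-1), C = -4.


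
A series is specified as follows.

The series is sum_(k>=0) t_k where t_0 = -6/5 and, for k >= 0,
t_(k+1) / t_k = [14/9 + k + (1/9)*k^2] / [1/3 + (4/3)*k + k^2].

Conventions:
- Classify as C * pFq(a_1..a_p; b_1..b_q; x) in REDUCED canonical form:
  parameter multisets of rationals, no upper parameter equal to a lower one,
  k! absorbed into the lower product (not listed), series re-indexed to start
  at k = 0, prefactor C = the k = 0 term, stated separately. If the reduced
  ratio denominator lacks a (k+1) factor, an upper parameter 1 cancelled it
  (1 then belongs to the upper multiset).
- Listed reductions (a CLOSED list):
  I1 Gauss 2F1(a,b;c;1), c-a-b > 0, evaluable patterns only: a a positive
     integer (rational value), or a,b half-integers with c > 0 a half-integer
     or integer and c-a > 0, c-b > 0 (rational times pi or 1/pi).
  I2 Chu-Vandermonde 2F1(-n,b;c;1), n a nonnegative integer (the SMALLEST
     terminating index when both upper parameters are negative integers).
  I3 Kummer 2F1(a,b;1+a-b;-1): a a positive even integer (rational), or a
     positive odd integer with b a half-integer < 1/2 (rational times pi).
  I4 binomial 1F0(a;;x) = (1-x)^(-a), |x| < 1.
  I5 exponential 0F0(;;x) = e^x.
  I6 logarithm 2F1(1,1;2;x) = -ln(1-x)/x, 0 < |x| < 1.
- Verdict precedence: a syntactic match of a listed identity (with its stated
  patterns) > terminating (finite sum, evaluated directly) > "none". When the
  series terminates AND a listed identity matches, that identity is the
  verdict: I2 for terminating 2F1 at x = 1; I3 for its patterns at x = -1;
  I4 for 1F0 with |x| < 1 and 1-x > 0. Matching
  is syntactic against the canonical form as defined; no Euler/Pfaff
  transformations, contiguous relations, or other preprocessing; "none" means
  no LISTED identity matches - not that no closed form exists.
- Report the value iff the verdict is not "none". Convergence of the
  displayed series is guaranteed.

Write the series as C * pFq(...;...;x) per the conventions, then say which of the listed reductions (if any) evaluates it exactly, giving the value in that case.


Classification (C = -6/5): 2F1 with upper {2, 7}, lower {1/3}, argument x = 1/9. Verdict: none - this 2F1 at x = 1/9 matches no listed pattern, and upper {2, 7} holds no stopper.

Structural cue: x = (1/9) and roots of the ratio polynomials (C = -6/5) are the negated parameters.
Ratio: r(k) = (1/9) * (k+2) (k+7) / [(k+1/3) (k+1)] - rational; roots negated = parameters, x = (1/9), C = -6/5.
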